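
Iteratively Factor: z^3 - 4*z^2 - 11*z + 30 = (z - 5)*(z^2 + z - 6) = (z - 5)*(z + 3)*(z - 2)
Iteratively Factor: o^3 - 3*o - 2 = (o + 1)*(o^2 - o - 2) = (o + 1)^2*(o - 2)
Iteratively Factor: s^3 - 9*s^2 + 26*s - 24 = (s - 2)*(s^2 - 7*s + 12) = (s - 3)*(s - 2)*(s - 4)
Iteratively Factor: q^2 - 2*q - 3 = (q - 3)*(q + 1)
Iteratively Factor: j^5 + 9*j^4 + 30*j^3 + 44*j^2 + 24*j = (j + 2)*(j^4 + 7*j^3 + 16*j^2 + 12*j) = (j + 2)^2*(j^3 + 5*j^2 + 6*j) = (j + 2)^2*(j + 3)*(j^2 + 2*j) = (j + 2)^3*(j + 3)*(j)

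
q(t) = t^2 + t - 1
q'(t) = 2*t + 1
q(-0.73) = -1.20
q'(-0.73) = -0.46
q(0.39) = -0.46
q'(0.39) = 1.78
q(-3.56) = 8.11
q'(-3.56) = -6.12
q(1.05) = 1.15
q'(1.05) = 3.10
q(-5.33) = 22.08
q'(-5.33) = -9.66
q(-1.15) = -0.83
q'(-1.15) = -1.30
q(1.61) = 3.20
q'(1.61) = 4.22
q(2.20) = 6.04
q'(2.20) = 5.40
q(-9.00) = 71.00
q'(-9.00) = -17.00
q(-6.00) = 29.00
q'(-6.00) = -11.00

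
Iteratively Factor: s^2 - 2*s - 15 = (s - 5)*(s + 3)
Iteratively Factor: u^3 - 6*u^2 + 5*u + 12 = (u - 3)*(u^2 - 3*u - 4) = (u - 3)*(u + 1)*(u - 4)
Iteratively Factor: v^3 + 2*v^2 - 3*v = (v + 3)*(v^2 - v) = (v - 1)*(v + 3)*(v)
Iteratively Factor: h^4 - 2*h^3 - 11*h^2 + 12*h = (h)*(h^3 - 2*h^2 - 11*h + 12) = h*(h + 3)*(h^2 - 5*h + 4) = h*(h - 1)*(h + 3)*(h - 4)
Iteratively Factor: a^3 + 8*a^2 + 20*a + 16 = (a + 2)*(a^2 + 6*a + 8) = (a + 2)*(a + 4)*(a + 2)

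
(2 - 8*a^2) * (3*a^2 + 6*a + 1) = -24*a^4 - 48*a^3 - 2*a^2 + 12*a + 2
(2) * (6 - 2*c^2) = 12 - 4*c^2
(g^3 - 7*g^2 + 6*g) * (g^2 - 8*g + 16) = g^5 - 15*g^4 + 78*g^3 - 160*g^2 + 96*g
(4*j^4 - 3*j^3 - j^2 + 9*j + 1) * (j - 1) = 4*j^5 - 7*j^4 + 2*j^3 + 10*j^2 - 8*j - 1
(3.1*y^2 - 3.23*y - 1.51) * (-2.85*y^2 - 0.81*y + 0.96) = -8.835*y^4 + 6.6945*y^3 + 9.8958*y^2 - 1.8777*y - 1.4496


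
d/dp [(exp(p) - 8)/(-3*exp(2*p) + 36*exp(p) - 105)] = (2*(exp(p) - 8)*(exp(p) - 6) - exp(2*p) + 12*exp(p) - 35)*exp(p)/(3*(exp(2*p) - 12*exp(p) + 35)^2)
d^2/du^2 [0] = 0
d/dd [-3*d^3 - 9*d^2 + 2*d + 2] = -9*d^2 - 18*d + 2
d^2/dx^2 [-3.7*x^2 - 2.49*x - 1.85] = -7.40000000000000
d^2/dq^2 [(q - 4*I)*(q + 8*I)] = 2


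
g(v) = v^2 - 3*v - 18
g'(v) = 2*v - 3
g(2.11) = -19.88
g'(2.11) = 1.22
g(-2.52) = -4.09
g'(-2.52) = -8.04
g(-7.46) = 60.03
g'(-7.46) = -17.92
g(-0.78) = -15.05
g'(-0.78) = -4.56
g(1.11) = -20.10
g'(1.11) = -0.78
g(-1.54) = -11.01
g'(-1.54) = -6.08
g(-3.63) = 6.07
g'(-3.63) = -10.26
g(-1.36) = -12.07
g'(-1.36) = -5.72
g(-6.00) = 36.00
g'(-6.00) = -15.00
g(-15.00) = 252.00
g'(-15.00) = -33.00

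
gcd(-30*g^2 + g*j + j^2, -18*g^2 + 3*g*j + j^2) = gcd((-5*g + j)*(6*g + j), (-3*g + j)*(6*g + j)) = 6*g + j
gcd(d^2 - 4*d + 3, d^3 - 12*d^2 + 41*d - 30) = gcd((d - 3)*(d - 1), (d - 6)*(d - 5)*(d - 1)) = d - 1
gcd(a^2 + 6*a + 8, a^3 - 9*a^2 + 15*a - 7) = 1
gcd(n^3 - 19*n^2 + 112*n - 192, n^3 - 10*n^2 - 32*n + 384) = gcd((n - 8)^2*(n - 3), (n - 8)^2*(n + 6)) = n^2 - 16*n + 64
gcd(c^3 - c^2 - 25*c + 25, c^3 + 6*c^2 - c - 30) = c + 5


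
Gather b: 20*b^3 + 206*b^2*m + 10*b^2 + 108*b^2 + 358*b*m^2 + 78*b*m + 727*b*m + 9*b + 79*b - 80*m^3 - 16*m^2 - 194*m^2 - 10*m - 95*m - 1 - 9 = 20*b^3 + b^2*(206*m + 118) + b*(358*m^2 + 805*m + 88) - 80*m^3 - 210*m^2 - 105*m - 10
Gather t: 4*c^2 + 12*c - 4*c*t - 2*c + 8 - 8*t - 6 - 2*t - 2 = 4*c^2 + 10*c + t*(-4*c - 10)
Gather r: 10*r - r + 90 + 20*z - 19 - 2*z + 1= 9*r + 18*z + 72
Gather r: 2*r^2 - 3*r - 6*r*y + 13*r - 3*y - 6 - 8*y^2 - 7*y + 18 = 2*r^2 + r*(10 - 6*y) - 8*y^2 - 10*y + 12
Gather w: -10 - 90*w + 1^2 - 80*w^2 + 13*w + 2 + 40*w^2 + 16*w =-40*w^2 - 61*w - 7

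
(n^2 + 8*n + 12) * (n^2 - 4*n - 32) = n^4 + 4*n^3 - 52*n^2 - 304*n - 384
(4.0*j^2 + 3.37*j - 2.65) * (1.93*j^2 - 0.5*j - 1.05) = 7.72*j^4 + 4.5041*j^3 - 10.9995*j^2 - 2.2135*j + 2.7825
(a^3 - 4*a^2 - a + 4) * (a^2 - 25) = a^5 - 4*a^4 - 26*a^3 + 104*a^2 + 25*a - 100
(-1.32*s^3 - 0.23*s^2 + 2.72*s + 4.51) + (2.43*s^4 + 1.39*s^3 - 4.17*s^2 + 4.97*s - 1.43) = 2.43*s^4 + 0.0699999999999998*s^3 - 4.4*s^2 + 7.69*s + 3.08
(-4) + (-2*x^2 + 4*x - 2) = -2*x^2 + 4*x - 6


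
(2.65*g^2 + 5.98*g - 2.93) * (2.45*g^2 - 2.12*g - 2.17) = 6.4925*g^4 + 9.033*g^3 - 25.6066*g^2 - 6.765*g + 6.3581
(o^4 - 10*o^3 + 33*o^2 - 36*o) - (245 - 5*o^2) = o^4 - 10*o^3 + 38*o^2 - 36*o - 245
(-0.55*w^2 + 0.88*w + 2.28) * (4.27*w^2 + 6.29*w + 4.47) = -2.3485*w^4 + 0.298099999999999*w^3 + 12.8123*w^2 + 18.2748*w + 10.1916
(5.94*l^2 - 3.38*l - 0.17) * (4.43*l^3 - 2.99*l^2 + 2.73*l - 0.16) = 26.3142*l^5 - 32.734*l^4 + 25.5693*l^3 - 9.6695*l^2 + 0.0766999999999999*l + 0.0272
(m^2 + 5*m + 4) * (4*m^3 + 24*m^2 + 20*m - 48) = 4*m^5 + 44*m^4 + 156*m^3 + 148*m^2 - 160*m - 192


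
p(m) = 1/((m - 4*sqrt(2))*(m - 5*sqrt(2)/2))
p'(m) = -1/((m - 4*sqrt(2))*(m - 5*sqrt(2)/2)^2) - 1/((m - 4*sqrt(2))^2*(m - 5*sqrt(2)/2)) = (-4*m + 13*sqrt(2))/(2*m^4 - 26*sqrt(2)*m^3 + 249*m^2 - 520*sqrt(2)*m + 800)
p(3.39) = 3.03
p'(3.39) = 22.17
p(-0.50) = 0.04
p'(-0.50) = 0.02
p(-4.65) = 0.01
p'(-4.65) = 0.00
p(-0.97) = 0.03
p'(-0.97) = 0.01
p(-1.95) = 0.02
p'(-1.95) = 0.01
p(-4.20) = 0.01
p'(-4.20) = 0.00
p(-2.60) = 0.02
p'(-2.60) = 0.01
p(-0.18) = 0.05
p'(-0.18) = 0.02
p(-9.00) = 0.01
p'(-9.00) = 0.00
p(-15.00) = 0.00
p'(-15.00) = 0.00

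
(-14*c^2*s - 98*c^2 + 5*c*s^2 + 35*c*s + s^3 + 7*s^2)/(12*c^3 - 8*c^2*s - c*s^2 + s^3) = (7*c*s + 49*c + s^2 + 7*s)/(-6*c^2 + c*s + s^2)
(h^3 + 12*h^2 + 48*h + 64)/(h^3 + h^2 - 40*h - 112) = (h + 4)/(h - 7)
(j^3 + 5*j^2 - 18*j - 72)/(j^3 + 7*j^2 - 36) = (j - 4)/(j - 2)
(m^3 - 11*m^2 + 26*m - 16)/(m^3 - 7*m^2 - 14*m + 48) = (m - 1)/(m + 3)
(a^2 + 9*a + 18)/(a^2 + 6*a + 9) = (a + 6)/(a + 3)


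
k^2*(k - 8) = k^3 - 8*k^2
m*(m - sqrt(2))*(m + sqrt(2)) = m^3 - 2*m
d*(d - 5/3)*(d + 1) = d^3 - 2*d^2/3 - 5*d/3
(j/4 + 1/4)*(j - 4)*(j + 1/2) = j^3/4 - 5*j^2/8 - 11*j/8 - 1/2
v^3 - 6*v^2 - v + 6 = (v - 6)*(v - 1)*(v + 1)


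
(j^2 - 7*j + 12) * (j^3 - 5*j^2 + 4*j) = j^5 - 12*j^4 + 51*j^3 - 88*j^2 + 48*j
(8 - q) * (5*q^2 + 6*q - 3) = -5*q^3 + 34*q^2 + 51*q - 24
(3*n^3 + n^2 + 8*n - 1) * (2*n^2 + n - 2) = 6*n^5 + 5*n^4 + 11*n^3 + 4*n^2 - 17*n + 2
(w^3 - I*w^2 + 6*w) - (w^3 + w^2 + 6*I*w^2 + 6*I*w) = -w^2 - 7*I*w^2 + 6*w - 6*I*w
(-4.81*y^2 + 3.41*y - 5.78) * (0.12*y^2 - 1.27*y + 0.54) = -0.5772*y^4 + 6.5179*y^3 - 7.6217*y^2 + 9.182*y - 3.1212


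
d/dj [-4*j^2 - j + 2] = -8*j - 1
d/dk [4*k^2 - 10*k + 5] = 8*k - 10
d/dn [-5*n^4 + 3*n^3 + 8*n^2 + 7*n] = -20*n^3 + 9*n^2 + 16*n + 7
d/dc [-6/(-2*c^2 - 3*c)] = 6*(-4*c - 3)/(c^2*(2*c + 3)^2)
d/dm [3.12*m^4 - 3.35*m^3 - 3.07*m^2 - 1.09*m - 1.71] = 12.48*m^3 - 10.05*m^2 - 6.14*m - 1.09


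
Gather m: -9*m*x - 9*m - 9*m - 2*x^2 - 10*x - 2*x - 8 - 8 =m*(-9*x - 18) - 2*x^2 - 12*x - 16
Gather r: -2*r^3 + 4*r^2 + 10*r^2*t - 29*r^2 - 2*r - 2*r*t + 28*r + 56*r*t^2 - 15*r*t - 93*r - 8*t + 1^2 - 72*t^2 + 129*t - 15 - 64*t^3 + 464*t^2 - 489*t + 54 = -2*r^3 + r^2*(10*t - 25) + r*(56*t^2 - 17*t - 67) - 64*t^3 + 392*t^2 - 368*t + 40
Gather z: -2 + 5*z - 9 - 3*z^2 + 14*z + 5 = -3*z^2 + 19*z - 6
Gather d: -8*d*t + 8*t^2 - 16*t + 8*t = -8*d*t + 8*t^2 - 8*t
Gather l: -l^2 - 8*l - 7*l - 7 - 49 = -l^2 - 15*l - 56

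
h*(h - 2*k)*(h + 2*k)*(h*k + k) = h^4*k + h^3*k - 4*h^2*k^3 - 4*h*k^3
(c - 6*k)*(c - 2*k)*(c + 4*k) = c^3 - 4*c^2*k - 20*c*k^2 + 48*k^3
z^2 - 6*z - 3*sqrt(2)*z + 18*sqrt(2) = (z - 6)*(z - 3*sqrt(2))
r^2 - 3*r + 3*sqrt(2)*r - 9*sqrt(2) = (r - 3)*(r + 3*sqrt(2))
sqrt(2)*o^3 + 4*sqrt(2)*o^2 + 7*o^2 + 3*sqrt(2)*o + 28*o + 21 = (o + 3)*(o + 7*sqrt(2)/2)*(sqrt(2)*o + sqrt(2))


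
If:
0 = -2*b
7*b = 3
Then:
No Solution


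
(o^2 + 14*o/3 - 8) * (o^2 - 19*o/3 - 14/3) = o^4 - 5*o^3/3 - 380*o^2/9 + 260*o/9 + 112/3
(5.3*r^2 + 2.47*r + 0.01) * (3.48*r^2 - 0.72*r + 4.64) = 18.444*r^4 + 4.7796*r^3 + 22.8484*r^2 + 11.4536*r + 0.0464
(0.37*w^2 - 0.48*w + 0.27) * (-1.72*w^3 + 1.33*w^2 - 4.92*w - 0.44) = -0.6364*w^5 + 1.3177*w^4 - 2.9232*w^3 + 2.5579*w^2 - 1.1172*w - 0.1188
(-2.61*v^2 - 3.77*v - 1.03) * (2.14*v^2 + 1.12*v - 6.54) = -5.5854*v^4 - 10.991*v^3 + 10.6428*v^2 + 23.5022*v + 6.7362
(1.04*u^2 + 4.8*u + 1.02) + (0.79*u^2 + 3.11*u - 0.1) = 1.83*u^2 + 7.91*u + 0.92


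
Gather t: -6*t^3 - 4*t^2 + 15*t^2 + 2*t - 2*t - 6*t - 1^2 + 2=-6*t^3 + 11*t^2 - 6*t + 1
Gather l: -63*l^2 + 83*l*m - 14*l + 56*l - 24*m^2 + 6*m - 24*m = -63*l^2 + l*(83*m + 42) - 24*m^2 - 18*m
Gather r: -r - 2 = -r - 2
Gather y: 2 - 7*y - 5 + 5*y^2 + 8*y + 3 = 5*y^2 + y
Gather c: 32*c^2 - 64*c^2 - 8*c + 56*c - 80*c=-32*c^2 - 32*c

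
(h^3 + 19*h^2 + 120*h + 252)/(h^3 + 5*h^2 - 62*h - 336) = (h + 6)/(h - 8)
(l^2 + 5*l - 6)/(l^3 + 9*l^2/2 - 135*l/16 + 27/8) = 16*(l - 1)/(16*l^2 - 24*l + 9)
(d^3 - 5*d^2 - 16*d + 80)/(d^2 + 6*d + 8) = (d^2 - 9*d + 20)/(d + 2)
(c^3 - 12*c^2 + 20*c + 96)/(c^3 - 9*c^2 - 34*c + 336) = (c^2 - 4*c - 12)/(c^2 - c - 42)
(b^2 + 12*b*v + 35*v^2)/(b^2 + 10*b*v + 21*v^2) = (b + 5*v)/(b + 3*v)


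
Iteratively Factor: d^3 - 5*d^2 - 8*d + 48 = (d - 4)*(d^2 - d - 12) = (d - 4)*(d + 3)*(d - 4)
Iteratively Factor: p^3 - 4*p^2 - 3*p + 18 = (p - 3)*(p^2 - p - 6) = (p - 3)^2*(p + 2)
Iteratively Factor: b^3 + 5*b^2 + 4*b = (b)*(b^2 + 5*b + 4) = b*(b + 4)*(b + 1)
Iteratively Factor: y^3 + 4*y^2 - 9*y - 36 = (y + 4)*(y^2 - 9) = (y - 3)*(y + 4)*(y + 3)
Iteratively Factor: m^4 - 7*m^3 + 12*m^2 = (m - 3)*(m^3 - 4*m^2) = (m - 4)*(m - 3)*(m^2) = m*(m - 4)*(m - 3)*(m)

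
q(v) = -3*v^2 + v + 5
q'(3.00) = -17.00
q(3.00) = -19.00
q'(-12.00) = 73.00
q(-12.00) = -439.00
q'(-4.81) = 29.86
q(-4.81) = -69.22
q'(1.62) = -8.72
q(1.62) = -1.25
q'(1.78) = -9.68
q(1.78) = -2.73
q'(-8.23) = 50.38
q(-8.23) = -206.43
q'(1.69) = -9.14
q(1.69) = -1.88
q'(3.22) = -18.32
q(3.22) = -22.89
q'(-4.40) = 27.40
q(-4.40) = -57.48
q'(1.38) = -7.28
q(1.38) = 0.67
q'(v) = 1 - 6*v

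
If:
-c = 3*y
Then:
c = -3*y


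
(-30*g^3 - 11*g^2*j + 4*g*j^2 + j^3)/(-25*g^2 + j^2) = (6*g^2 + g*j - j^2)/(5*g - j)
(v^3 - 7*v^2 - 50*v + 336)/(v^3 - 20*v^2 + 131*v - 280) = (v^2 + v - 42)/(v^2 - 12*v + 35)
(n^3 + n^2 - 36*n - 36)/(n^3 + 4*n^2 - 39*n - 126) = (n^2 + 7*n + 6)/(n^2 + 10*n + 21)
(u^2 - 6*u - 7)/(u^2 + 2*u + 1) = (u - 7)/(u + 1)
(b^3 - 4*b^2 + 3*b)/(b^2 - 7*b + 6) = b*(b - 3)/(b - 6)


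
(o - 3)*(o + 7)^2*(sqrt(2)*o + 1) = sqrt(2)*o^4 + o^3 + 11*sqrt(2)*o^3 + 7*sqrt(2)*o^2 + 11*o^2 - 147*sqrt(2)*o + 7*o - 147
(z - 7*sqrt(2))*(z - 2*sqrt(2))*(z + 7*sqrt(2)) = z^3 - 2*sqrt(2)*z^2 - 98*z + 196*sqrt(2)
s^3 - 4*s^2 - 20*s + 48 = (s - 6)*(s - 2)*(s + 4)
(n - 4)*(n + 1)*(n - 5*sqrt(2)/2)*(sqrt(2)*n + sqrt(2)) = sqrt(2)*n^4 - 5*n^3 - 2*sqrt(2)*n^3 - 7*sqrt(2)*n^2 + 10*n^2 - 4*sqrt(2)*n + 35*n + 20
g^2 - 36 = (g - 6)*(g + 6)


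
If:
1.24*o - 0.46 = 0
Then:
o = 0.37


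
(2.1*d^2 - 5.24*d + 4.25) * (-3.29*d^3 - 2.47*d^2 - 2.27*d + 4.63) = -6.909*d^5 + 12.0526*d^4 - 5.8067*d^3 + 11.1203*d^2 - 33.9087*d + 19.6775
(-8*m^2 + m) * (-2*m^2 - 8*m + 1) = 16*m^4 + 62*m^3 - 16*m^2 + m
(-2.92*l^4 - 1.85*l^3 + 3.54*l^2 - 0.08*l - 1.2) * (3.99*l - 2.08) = -11.6508*l^5 - 1.3079*l^4 + 17.9726*l^3 - 7.6824*l^2 - 4.6216*l + 2.496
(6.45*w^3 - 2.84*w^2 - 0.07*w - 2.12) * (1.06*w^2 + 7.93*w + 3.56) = 6.837*w^5 + 48.1381*w^4 + 0.366600000000003*w^3 - 12.9127*w^2 - 17.0608*w - 7.5472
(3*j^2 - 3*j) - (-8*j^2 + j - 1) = 11*j^2 - 4*j + 1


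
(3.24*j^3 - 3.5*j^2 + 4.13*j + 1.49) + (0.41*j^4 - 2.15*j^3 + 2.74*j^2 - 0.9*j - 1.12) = 0.41*j^4 + 1.09*j^3 - 0.76*j^2 + 3.23*j + 0.37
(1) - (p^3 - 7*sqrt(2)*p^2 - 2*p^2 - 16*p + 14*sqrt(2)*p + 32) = -p^3 + 2*p^2 + 7*sqrt(2)*p^2 - 14*sqrt(2)*p + 16*p - 31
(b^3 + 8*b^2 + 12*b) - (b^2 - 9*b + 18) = b^3 + 7*b^2 + 21*b - 18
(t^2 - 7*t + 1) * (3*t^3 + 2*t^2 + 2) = 3*t^5 - 19*t^4 - 11*t^3 + 4*t^2 - 14*t + 2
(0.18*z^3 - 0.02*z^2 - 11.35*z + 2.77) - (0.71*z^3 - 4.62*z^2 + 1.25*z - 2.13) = -0.53*z^3 + 4.6*z^2 - 12.6*z + 4.9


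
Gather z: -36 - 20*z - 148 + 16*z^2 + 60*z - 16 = 16*z^2 + 40*z - 200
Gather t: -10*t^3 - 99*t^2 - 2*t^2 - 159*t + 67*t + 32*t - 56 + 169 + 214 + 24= -10*t^3 - 101*t^2 - 60*t + 351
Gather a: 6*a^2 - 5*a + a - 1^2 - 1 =6*a^2 - 4*a - 2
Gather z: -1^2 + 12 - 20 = -9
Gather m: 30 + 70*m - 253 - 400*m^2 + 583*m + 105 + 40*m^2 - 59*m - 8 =-360*m^2 + 594*m - 126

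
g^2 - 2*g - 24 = (g - 6)*(g + 4)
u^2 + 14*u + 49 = (u + 7)^2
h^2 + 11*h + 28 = (h + 4)*(h + 7)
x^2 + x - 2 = (x - 1)*(x + 2)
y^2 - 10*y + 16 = (y - 8)*(y - 2)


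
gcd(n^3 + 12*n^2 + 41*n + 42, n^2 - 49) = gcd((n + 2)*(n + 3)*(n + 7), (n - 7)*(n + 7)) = n + 7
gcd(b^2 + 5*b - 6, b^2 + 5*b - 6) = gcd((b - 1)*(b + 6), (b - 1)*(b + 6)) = b^2 + 5*b - 6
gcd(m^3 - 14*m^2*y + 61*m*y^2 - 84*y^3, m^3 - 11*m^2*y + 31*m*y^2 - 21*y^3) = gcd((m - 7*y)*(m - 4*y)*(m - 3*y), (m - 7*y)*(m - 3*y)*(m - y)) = m^2 - 10*m*y + 21*y^2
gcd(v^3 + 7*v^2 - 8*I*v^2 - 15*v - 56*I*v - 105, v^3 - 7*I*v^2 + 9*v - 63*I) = v - 3*I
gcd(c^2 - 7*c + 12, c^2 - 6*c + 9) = c - 3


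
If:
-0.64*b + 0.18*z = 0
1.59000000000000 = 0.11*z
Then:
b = 4.07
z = 14.45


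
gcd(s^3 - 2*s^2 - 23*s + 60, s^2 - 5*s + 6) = s - 3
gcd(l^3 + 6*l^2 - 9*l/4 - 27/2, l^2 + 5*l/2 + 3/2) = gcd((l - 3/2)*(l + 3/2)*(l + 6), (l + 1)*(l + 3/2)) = l + 3/2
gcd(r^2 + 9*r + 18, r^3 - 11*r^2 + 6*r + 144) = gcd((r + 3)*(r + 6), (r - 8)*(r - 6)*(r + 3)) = r + 3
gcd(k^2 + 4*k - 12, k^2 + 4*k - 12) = k^2 + 4*k - 12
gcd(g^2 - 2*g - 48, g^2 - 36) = g + 6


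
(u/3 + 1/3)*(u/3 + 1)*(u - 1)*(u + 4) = u^4/9 + 7*u^3/9 + 11*u^2/9 - 7*u/9 - 4/3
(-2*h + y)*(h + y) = -2*h^2 - h*y + y^2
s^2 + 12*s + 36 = (s + 6)^2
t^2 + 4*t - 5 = (t - 1)*(t + 5)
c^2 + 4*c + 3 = (c + 1)*(c + 3)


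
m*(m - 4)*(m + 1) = m^3 - 3*m^2 - 4*m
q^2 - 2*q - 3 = (q - 3)*(q + 1)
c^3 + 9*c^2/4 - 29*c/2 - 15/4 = (c - 3)*(c + 1/4)*(c + 5)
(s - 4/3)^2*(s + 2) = s^3 - 2*s^2/3 - 32*s/9 + 32/9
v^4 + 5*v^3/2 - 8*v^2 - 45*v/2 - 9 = (v - 3)*(v + 1/2)*(v + 2)*(v + 3)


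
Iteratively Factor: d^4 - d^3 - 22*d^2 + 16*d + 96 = (d + 2)*(d^3 - 3*d^2 - 16*d + 48) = (d + 2)*(d + 4)*(d^2 - 7*d + 12) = (d - 4)*(d + 2)*(d + 4)*(d - 3)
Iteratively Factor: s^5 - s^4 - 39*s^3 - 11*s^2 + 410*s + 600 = (s - 5)*(s^4 + 4*s^3 - 19*s^2 - 106*s - 120) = (s - 5)*(s + 3)*(s^3 + s^2 - 22*s - 40) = (s - 5)*(s + 2)*(s + 3)*(s^2 - s - 20) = (s - 5)^2*(s + 2)*(s + 3)*(s + 4)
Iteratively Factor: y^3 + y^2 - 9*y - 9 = (y + 3)*(y^2 - 2*y - 3) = (y - 3)*(y + 3)*(y + 1)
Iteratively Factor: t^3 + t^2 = (t)*(t^2 + t) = t*(t + 1)*(t)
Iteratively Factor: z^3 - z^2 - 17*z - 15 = (z + 1)*(z^2 - 2*z - 15) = (z + 1)*(z + 3)*(z - 5)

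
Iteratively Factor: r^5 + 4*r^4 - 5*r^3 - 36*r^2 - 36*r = (r)*(r^4 + 4*r^3 - 5*r^2 - 36*r - 36) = r*(r - 3)*(r^3 + 7*r^2 + 16*r + 12) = r*(r - 3)*(r + 3)*(r^2 + 4*r + 4) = r*(r - 3)*(r + 2)*(r + 3)*(r + 2)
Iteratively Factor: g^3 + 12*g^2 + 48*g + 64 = (g + 4)*(g^2 + 8*g + 16) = (g + 4)^2*(g + 4)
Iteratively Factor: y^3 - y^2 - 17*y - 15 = (y + 1)*(y^2 - 2*y - 15) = (y - 5)*(y + 1)*(y + 3)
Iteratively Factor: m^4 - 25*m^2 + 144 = (m + 4)*(m^3 - 4*m^2 - 9*m + 36) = (m - 4)*(m + 4)*(m^2 - 9) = (m - 4)*(m - 3)*(m + 4)*(m + 3)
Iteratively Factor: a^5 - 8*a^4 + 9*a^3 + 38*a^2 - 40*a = (a - 5)*(a^4 - 3*a^3 - 6*a^2 + 8*a) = (a - 5)*(a - 4)*(a^3 + a^2 - 2*a) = (a - 5)*(a - 4)*(a - 1)*(a^2 + 2*a) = (a - 5)*(a - 4)*(a - 1)*(a + 2)*(a)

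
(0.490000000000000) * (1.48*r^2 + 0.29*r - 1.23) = 0.7252*r^2 + 0.1421*r - 0.6027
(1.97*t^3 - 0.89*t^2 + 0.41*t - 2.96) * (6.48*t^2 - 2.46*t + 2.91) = 12.7656*t^5 - 10.6134*t^4 + 10.5789*t^3 - 22.7793*t^2 + 8.4747*t - 8.6136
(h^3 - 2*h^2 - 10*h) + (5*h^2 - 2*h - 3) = h^3 + 3*h^2 - 12*h - 3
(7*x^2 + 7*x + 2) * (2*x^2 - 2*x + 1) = 14*x^4 - 3*x^2 + 3*x + 2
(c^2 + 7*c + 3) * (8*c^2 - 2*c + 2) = 8*c^4 + 54*c^3 + 12*c^2 + 8*c + 6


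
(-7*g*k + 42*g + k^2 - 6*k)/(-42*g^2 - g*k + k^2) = (k - 6)/(6*g + k)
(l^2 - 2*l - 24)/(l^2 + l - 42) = (l + 4)/(l + 7)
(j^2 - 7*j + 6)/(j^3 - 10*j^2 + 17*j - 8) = (j - 6)/(j^2 - 9*j + 8)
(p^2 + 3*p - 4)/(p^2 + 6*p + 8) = (p - 1)/(p + 2)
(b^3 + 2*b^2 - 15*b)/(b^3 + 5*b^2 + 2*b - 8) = b*(b^2 + 2*b - 15)/(b^3 + 5*b^2 + 2*b - 8)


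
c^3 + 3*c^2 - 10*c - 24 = (c - 3)*(c + 2)*(c + 4)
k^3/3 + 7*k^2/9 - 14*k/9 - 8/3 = (k/3 + 1)*(k - 2)*(k + 4/3)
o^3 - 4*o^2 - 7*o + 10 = (o - 5)*(o - 1)*(o + 2)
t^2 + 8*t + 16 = (t + 4)^2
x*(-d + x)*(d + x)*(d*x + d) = -d^3*x^2 - d^3*x + d*x^4 + d*x^3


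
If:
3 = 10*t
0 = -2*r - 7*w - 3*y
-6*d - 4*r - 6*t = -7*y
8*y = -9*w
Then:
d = 5*y/54 - 3/10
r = 29*y/18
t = 3/10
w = -8*y/9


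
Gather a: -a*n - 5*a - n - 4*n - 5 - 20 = a*(-n - 5) - 5*n - 25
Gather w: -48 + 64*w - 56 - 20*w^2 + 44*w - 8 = -20*w^2 + 108*w - 112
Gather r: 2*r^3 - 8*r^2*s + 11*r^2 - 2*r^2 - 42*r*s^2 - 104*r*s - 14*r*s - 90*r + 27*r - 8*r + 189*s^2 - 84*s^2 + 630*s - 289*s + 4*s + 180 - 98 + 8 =2*r^3 + r^2*(9 - 8*s) + r*(-42*s^2 - 118*s - 71) + 105*s^2 + 345*s + 90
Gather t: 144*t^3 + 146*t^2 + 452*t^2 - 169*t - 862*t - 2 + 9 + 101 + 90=144*t^3 + 598*t^2 - 1031*t + 198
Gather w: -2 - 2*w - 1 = -2*w - 3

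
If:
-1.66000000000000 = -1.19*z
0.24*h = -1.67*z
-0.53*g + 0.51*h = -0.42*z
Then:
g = -8.23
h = -9.71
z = 1.39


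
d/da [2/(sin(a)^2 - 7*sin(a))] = 2*(7 - 2*sin(a))*cos(a)/((sin(a) - 7)^2*sin(a)^2)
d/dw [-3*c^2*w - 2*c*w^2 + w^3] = -3*c^2 - 4*c*w + 3*w^2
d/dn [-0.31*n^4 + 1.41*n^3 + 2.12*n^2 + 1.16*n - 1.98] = -1.24*n^3 + 4.23*n^2 + 4.24*n + 1.16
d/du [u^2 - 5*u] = 2*u - 5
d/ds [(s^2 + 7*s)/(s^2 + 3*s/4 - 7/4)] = 4*(-25*s^2 - 14*s - 49)/(16*s^4 + 24*s^3 - 47*s^2 - 42*s + 49)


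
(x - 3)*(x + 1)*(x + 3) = x^3 + x^2 - 9*x - 9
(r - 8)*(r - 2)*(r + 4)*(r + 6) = r^4 - 60*r^2 - 80*r + 384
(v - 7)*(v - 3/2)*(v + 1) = v^3 - 15*v^2/2 + 2*v + 21/2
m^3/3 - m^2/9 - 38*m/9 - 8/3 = (m/3 + 1)*(m - 4)*(m + 2/3)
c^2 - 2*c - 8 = (c - 4)*(c + 2)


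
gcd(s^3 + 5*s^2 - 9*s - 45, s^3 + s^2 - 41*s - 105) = s^2 + 8*s + 15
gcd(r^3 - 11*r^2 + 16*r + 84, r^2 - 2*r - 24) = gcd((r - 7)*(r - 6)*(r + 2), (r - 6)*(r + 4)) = r - 6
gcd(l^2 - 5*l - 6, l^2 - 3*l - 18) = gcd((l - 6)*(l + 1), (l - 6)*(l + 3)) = l - 6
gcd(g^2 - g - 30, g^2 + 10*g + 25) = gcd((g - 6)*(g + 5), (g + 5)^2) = g + 5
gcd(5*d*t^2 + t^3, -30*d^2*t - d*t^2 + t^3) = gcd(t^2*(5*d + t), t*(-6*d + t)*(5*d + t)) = 5*d*t + t^2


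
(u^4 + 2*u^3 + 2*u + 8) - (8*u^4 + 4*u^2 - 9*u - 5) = -7*u^4 + 2*u^3 - 4*u^2 + 11*u + 13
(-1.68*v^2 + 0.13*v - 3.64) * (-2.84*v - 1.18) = 4.7712*v^3 + 1.6132*v^2 + 10.1842*v + 4.2952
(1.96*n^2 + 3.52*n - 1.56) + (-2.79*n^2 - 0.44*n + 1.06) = -0.83*n^2 + 3.08*n - 0.5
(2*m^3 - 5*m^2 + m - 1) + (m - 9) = 2*m^3 - 5*m^2 + 2*m - 10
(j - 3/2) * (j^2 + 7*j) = j^3 + 11*j^2/2 - 21*j/2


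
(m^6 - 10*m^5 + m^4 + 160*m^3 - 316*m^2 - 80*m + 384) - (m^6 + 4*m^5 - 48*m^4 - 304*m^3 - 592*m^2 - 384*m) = -14*m^5 + 49*m^4 + 464*m^3 + 276*m^2 + 304*m + 384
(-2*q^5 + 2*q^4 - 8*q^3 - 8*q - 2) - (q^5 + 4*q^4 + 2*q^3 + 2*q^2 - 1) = -3*q^5 - 2*q^4 - 10*q^3 - 2*q^2 - 8*q - 1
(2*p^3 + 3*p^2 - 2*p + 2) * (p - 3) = 2*p^4 - 3*p^3 - 11*p^2 + 8*p - 6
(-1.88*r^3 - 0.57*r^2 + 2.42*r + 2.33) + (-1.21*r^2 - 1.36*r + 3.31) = -1.88*r^3 - 1.78*r^2 + 1.06*r + 5.64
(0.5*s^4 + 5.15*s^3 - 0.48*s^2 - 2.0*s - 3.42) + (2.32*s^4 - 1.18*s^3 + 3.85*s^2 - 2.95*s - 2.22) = 2.82*s^4 + 3.97*s^3 + 3.37*s^2 - 4.95*s - 5.64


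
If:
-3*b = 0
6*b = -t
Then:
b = 0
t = 0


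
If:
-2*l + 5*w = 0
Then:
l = 5*w/2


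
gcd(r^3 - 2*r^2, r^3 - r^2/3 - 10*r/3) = r^2 - 2*r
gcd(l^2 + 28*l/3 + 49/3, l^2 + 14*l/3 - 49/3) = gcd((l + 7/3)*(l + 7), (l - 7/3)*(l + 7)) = l + 7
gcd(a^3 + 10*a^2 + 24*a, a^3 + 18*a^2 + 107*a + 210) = a + 6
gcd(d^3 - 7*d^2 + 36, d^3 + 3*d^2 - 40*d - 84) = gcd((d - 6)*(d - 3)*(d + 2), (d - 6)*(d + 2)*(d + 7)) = d^2 - 4*d - 12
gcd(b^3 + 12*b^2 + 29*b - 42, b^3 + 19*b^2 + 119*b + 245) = b + 7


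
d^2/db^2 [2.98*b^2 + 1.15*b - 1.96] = 5.96000000000000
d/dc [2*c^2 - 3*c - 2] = 4*c - 3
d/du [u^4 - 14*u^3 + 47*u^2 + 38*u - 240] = 4*u^3 - 42*u^2 + 94*u + 38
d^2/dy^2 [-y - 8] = 0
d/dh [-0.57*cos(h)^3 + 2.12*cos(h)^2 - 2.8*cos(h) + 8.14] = (1.71*cos(h)^2 - 4.24*cos(h) + 2.8)*sin(h)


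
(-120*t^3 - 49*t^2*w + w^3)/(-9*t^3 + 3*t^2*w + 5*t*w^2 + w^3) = (40*t^2 + 3*t*w - w^2)/(3*t^2 - 2*t*w - w^2)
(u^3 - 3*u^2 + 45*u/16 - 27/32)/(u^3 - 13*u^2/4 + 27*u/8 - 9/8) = (u - 3/4)/(u - 1)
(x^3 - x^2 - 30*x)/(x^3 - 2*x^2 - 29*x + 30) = x/(x - 1)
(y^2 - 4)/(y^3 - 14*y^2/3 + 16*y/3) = 3*(y + 2)/(y*(3*y - 8))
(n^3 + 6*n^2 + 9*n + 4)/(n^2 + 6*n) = (n^3 + 6*n^2 + 9*n + 4)/(n*(n + 6))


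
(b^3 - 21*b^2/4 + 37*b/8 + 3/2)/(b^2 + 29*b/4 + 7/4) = (b^2 - 11*b/2 + 6)/(b + 7)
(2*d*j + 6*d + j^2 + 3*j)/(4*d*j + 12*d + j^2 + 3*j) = (2*d + j)/(4*d + j)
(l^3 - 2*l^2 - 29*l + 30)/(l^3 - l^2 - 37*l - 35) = (l^2 - 7*l + 6)/(l^2 - 6*l - 7)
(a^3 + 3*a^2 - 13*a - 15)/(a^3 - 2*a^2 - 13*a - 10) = (a^2 + 2*a - 15)/(a^2 - 3*a - 10)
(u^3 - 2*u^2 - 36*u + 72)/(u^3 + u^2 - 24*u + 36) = (u - 6)/(u - 3)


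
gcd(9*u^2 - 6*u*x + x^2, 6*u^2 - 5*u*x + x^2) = -3*u + x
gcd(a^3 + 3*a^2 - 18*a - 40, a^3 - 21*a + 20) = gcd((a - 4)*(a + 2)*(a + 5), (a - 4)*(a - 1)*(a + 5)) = a^2 + a - 20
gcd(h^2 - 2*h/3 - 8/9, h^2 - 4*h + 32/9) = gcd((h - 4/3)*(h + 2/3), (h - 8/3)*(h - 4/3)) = h - 4/3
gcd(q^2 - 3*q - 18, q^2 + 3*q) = q + 3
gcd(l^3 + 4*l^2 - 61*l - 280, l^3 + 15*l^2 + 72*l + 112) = l + 7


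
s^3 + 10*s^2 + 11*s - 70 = (s - 2)*(s + 5)*(s + 7)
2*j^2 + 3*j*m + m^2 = (j + m)*(2*j + m)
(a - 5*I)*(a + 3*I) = a^2 - 2*I*a + 15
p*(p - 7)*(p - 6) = p^3 - 13*p^2 + 42*p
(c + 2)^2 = c^2 + 4*c + 4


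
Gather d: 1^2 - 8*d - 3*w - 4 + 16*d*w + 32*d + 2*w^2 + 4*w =d*(16*w + 24) + 2*w^2 + w - 3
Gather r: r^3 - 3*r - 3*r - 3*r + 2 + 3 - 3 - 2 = r^3 - 9*r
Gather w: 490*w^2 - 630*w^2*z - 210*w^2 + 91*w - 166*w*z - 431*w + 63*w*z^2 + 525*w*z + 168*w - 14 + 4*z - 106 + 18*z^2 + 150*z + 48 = w^2*(280 - 630*z) + w*(63*z^2 + 359*z - 172) + 18*z^2 + 154*z - 72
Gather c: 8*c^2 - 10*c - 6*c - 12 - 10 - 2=8*c^2 - 16*c - 24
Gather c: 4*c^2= 4*c^2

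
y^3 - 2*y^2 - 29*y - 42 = (y - 7)*(y + 2)*(y + 3)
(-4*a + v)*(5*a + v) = -20*a^2 + a*v + v^2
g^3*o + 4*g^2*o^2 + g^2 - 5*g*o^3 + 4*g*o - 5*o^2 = (g - o)*(g + 5*o)*(g*o + 1)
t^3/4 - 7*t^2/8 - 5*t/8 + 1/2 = (t/4 + 1/4)*(t - 4)*(t - 1/2)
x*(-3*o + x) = -3*o*x + x^2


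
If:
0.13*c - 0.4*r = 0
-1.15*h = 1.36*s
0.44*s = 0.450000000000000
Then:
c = 3.07692307692308*r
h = -1.21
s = 1.02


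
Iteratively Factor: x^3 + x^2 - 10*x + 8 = (x - 2)*(x^2 + 3*x - 4) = (x - 2)*(x - 1)*(x + 4)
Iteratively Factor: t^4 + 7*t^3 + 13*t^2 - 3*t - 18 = (t + 3)*(t^3 + 4*t^2 + t - 6) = (t - 1)*(t + 3)*(t^2 + 5*t + 6) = (t - 1)*(t + 3)^2*(t + 2)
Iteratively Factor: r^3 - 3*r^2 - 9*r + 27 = (r + 3)*(r^2 - 6*r + 9) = (r - 3)*(r + 3)*(r - 3)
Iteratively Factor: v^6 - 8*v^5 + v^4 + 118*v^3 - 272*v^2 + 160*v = (v + 4)*(v^5 - 12*v^4 + 49*v^3 - 78*v^2 + 40*v) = v*(v + 4)*(v^4 - 12*v^3 + 49*v^2 - 78*v + 40) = v*(v - 4)*(v + 4)*(v^3 - 8*v^2 + 17*v - 10) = v*(v - 4)*(v - 2)*(v + 4)*(v^2 - 6*v + 5) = v*(v - 4)*(v - 2)*(v - 1)*(v + 4)*(v - 5)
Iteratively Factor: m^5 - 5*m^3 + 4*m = (m - 1)*(m^4 + m^3 - 4*m^2 - 4*m) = (m - 2)*(m - 1)*(m^3 + 3*m^2 + 2*m) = (m - 2)*(m - 1)*(m + 1)*(m^2 + 2*m) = m*(m - 2)*(m - 1)*(m + 1)*(m + 2)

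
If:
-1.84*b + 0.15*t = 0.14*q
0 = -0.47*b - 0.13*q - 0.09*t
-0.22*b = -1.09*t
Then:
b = 0.00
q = 0.00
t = 0.00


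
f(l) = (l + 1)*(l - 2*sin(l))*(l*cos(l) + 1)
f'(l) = (1 - 2*cos(l))*(l + 1)*(l*cos(l) + 1) + (l + 1)*(l - 2*sin(l))*(-l*sin(l) + cos(l)) + (l - 2*sin(l))*(l*cos(l) + 1) = -(l + 1)*(l - 2*sin(l))*(l*sin(l) - cos(l)) - (l + 1)*(l*cos(l) + 1)*(2*cos(l) - 1) + (l - 2*sin(l))*(l*cos(l) + 1)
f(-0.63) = 0.10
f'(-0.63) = 0.25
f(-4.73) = 23.01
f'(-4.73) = 109.69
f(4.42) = -9.41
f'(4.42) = 131.35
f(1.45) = -1.54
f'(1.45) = 3.29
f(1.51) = -1.33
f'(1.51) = 3.64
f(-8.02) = 98.72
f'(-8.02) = -378.59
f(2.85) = -15.15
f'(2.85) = -38.92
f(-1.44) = -0.19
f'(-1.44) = 0.49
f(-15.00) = 2377.32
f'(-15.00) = -2623.51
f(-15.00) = 2377.32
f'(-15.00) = -2623.51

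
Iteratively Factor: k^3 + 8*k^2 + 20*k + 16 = (k + 2)*(k^2 + 6*k + 8) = (k + 2)*(k + 4)*(k + 2)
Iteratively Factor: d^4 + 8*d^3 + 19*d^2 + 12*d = (d + 1)*(d^3 + 7*d^2 + 12*d) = (d + 1)*(d + 3)*(d^2 + 4*d) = (d + 1)*(d + 3)*(d + 4)*(d)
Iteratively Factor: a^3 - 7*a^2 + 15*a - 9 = (a - 1)*(a^2 - 6*a + 9) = (a - 3)*(a - 1)*(a - 3)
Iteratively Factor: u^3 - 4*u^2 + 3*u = (u)*(u^2 - 4*u + 3) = u*(u - 1)*(u - 3)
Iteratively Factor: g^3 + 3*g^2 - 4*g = (g - 1)*(g^2 + 4*g) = g*(g - 1)*(g + 4)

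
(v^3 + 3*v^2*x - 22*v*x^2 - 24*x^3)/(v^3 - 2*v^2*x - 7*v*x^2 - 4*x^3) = (v + 6*x)/(v + x)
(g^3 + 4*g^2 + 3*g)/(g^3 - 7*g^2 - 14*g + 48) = g*(g + 1)/(g^2 - 10*g + 16)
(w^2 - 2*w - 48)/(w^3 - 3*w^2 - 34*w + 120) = (w - 8)/(w^2 - 9*w + 20)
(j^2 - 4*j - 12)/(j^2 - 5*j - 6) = (j + 2)/(j + 1)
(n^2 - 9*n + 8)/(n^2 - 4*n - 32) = (n - 1)/(n + 4)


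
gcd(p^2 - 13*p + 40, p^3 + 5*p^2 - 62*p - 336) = p - 8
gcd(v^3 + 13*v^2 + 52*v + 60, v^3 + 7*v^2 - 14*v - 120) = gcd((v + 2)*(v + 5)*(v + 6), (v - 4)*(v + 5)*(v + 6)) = v^2 + 11*v + 30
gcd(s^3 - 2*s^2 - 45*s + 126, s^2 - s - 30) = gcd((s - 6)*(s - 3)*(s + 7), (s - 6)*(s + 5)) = s - 6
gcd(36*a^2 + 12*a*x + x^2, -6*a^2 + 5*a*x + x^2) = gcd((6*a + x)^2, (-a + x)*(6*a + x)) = 6*a + x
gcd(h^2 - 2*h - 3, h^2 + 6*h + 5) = h + 1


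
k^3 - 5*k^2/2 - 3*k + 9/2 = (k - 3)*(k - 1)*(k + 3/2)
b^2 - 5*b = b*(b - 5)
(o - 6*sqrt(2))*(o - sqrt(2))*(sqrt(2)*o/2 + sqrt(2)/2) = sqrt(2)*o^3/2 - 7*o^2 + sqrt(2)*o^2/2 - 7*o + 6*sqrt(2)*o + 6*sqrt(2)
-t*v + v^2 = v*(-t + v)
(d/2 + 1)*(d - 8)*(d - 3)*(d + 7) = d^4/2 - d^3 - 61*d^2/2 + 31*d + 168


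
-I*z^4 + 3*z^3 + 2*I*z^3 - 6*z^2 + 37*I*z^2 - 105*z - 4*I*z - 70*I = (z - 7)*(z + 5)*(z + 2*I)*(-I*z + 1)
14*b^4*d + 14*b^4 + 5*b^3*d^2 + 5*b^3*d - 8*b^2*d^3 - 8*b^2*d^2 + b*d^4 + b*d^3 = (-7*b + d)*(-2*b + d)*(b + d)*(b*d + b)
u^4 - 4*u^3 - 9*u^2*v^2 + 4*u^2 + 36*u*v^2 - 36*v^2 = (u - 2)^2*(u - 3*v)*(u + 3*v)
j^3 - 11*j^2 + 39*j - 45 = (j - 5)*(j - 3)^2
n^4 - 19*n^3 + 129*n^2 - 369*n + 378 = (n - 7)*(n - 6)*(n - 3)^2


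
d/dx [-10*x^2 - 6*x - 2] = -20*x - 6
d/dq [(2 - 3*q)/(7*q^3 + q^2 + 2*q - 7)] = (-21*q^3 - 3*q^2 - 6*q + (3*q - 2)*(21*q^2 + 2*q + 2) + 21)/(7*q^3 + q^2 + 2*q - 7)^2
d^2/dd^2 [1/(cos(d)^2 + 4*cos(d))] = (-(1 - cos(2*d))^2 + 15*cos(d) - 9*cos(2*d) - 3*cos(3*d) + 27)/((cos(d) + 4)^3*cos(d)^3)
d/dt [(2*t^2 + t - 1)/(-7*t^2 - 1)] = (7*t^2 - 18*t - 1)/(49*t^4 + 14*t^2 + 1)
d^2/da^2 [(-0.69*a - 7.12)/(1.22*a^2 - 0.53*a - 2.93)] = ((0.69*a + 7.12)*(2.44*a - 0.53)*(4.88*a - 1.06) + (5.0508*a + 16.6414)*(-1.22*a^2 + 0.53*a + 2.93))/(-1.22*a^2 + 0.53*a + 2.93)^3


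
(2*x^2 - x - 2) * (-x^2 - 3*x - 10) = -2*x^4 - 5*x^3 - 15*x^2 + 16*x + 20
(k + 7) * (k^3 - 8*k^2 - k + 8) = k^4 - k^3 - 57*k^2 + k + 56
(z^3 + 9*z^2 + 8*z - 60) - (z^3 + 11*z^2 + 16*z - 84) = -2*z^2 - 8*z + 24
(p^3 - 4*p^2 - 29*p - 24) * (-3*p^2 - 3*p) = -3*p^5 + 9*p^4 + 99*p^3 + 159*p^2 + 72*p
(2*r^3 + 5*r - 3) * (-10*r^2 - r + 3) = -20*r^5 - 2*r^4 - 44*r^3 + 25*r^2 + 18*r - 9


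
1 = 1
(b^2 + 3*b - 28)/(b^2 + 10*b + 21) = (b - 4)/(b + 3)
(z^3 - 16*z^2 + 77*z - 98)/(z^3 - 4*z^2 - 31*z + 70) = (z - 7)/(z + 5)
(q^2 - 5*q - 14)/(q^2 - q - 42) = (q + 2)/(q + 6)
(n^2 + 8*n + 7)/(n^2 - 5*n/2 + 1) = 2*(n^2 + 8*n + 7)/(2*n^2 - 5*n + 2)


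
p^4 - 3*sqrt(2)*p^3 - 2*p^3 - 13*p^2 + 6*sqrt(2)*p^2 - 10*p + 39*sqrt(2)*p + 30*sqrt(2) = (p - 5)*(p + 1)*(p + 2)*(p - 3*sqrt(2))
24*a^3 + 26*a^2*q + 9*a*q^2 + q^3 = (2*a + q)*(3*a + q)*(4*a + q)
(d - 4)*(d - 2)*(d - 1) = d^3 - 7*d^2 + 14*d - 8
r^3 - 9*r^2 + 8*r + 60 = (r - 6)*(r - 5)*(r + 2)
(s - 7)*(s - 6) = s^2 - 13*s + 42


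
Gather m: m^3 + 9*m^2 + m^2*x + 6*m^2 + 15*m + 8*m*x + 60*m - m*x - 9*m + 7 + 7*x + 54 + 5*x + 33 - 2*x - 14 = m^3 + m^2*(x + 15) + m*(7*x + 66) + 10*x + 80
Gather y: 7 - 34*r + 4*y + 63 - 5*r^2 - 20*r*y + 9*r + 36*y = -5*r^2 - 25*r + y*(40 - 20*r) + 70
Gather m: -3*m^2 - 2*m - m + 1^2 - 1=-3*m^2 - 3*m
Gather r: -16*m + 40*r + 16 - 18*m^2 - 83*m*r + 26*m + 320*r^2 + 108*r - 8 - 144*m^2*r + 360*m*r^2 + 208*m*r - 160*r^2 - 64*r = -18*m^2 + 10*m + r^2*(360*m + 160) + r*(-144*m^2 + 125*m + 84) + 8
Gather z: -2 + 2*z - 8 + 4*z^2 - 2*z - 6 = 4*z^2 - 16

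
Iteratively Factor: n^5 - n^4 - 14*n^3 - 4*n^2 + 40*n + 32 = (n + 2)*(n^4 - 3*n^3 - 8*n^2 + 12*n + 16) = (n - 4)*(n + 2)*(n^3 + n^2 - 4*n - 4) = (n - 4)*(n + 1)*(n + 2)*(n^2 - 4) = (n - 4)*(n + 1)*(n + 2)^2*(n - 2)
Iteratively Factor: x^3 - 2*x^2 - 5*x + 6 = (x + 2)*(x^2 - 4*x + 3) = (x - 3)*(x + 2)*(x - 1)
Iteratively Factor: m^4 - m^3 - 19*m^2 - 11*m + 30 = (m - 5)*(m^3 + 4*m^2 + m - 6) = (m - 5)*(m - 1)*(m^2 + 5*m + 6) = (m - 5)*(m - 1)*(m + 3)*(m + 2)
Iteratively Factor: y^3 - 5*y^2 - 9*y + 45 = (y - 3)*(y^2 - 2*y - 15) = (y - 3)*(y + 3)*(y - 5)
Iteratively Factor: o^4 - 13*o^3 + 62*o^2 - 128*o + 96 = (o - 4)*(o^3 - 9*o^2 + 26*o - 24) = (o - 4)^2*(o^2 - 5*o + 6) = (o - 4)^2*(o - 2)*(o - 3)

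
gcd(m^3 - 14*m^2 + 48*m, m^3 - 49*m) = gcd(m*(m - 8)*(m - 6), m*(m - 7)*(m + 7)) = m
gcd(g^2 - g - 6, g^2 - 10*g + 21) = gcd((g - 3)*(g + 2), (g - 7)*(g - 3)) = g - 3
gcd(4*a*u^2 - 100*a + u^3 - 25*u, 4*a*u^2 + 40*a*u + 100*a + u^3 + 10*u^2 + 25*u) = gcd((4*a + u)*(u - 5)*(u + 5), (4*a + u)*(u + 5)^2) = 4*a*u + 20*a + u^2 + 5*u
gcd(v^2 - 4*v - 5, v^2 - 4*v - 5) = v^2 - 4*v - 5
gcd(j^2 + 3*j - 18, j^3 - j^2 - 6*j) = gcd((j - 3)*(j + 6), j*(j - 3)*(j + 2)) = j - 3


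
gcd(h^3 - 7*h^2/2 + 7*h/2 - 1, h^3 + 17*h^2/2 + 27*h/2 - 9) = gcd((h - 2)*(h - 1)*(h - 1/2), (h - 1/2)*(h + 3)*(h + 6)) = h - 1/2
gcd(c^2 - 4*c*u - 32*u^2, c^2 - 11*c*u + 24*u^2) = -c + 8*u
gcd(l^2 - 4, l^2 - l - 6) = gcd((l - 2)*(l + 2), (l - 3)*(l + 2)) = l + 2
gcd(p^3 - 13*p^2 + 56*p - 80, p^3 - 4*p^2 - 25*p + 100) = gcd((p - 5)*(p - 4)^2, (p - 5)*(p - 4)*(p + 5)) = p^2 - 9*p + 20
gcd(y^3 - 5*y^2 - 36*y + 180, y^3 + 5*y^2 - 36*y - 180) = y^2 - 36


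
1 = 1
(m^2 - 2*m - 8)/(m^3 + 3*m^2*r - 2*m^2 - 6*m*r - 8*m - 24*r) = 1/(m + 3*r)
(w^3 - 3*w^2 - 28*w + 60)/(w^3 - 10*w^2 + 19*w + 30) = (w^2 + 3*w - 10)/(w^2 - 4*w - 5)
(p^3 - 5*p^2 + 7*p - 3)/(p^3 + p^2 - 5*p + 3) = (p - 3)/(p + 3)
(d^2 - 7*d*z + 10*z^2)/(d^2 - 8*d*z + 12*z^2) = (-d + 5*z)/(-d + 6*z)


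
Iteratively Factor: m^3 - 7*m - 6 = (m + 1)*(m^2 - m - 6) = (m - 3)*(m + 1)*(m + 2)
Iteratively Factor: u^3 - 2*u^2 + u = (u - 1)*(u^2 - u) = u*(u - 1)*(u - 1)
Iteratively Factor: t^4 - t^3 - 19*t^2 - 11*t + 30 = (t - 1)*(t^3 - 19*t - 30) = (t - 1)*(t + 2)*(t^2 - 2*t - 15) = (t - 5)*(t - 1)*(t + 2)*(t + 3)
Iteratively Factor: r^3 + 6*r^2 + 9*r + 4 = (r + 4)*(r^2 + 2*r + 1) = (r + 1)*(r + 4)*(r + 1)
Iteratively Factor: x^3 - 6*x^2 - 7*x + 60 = (x - 4)*(x^2 - 2*x - 15) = (x - 5)*(x - 4)*(x + 3)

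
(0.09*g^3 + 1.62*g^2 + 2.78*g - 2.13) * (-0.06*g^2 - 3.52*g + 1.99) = -0.0054*g^5 - 0.414*g^4 - 5.6901*g^3 - 6.434*g^2 + 13.0298*g - 4.2387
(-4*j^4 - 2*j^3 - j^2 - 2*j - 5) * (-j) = 4*j^5 + 2*j^4 + j^3 + 2*j^2 + 5*j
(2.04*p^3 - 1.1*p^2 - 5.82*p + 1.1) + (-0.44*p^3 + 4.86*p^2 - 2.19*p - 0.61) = 1.6*p^3 + 3.76*p^2 - 8.01*p + 0.49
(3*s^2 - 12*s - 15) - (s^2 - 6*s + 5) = 2*s^2 - 6*s - 20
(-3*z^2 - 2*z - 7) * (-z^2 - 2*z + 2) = 3*z^4 + 8*z^3 + 5*z^2 + 10*z - 14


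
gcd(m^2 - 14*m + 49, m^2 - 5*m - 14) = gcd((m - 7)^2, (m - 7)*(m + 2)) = m - 7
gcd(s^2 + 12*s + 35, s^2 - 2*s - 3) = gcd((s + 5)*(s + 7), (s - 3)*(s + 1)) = 1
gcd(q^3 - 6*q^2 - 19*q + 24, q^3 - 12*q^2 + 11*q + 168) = q^2 - 5*q - 24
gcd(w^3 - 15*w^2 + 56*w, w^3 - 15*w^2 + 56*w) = w^3 - 15*w^2 + 56*w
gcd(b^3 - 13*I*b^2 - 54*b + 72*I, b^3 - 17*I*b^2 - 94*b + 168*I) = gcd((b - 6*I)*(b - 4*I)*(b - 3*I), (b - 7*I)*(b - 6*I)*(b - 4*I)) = b^2 - 10*I*b - 24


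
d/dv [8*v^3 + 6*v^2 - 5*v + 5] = 24*v^2 + 12*v - 5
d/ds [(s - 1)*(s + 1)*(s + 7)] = 3*s^2 + 14*s - 1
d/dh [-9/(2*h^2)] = 9/h^3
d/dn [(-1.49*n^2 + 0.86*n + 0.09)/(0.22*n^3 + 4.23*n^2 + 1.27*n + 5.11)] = (0.3278*n^4 - 0.378400000000001*n^3 - 5.5895*n^2 - 15.9892*n + 4.2803)/(0.0484*n^6 + 1.8612*n^5 + 18.4517*n^4 + 12.9926*n^3 + 44.8435*n^2 + 12.9794*n + 26.1121)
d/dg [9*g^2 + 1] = 18*g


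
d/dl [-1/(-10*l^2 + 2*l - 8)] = (1 - 10*l)/(2*(5*l^2 - l + 4)^2)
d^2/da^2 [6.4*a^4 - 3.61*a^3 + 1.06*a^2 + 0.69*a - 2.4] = 76.8*a^2 - 21.66*a + 2.12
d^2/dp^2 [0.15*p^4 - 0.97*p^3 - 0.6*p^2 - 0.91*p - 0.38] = 1.8*p^2 - 5.82*p - 1.2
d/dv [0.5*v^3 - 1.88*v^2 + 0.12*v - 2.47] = 1.5*v^2 - 3.76*v + 0.12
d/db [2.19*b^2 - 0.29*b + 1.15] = 4.38*b - 0.29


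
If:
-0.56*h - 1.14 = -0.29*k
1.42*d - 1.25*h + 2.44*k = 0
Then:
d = -1.26244969818913*k - 1.79200201207243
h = 0.517857142857143*k - 2.03571428571429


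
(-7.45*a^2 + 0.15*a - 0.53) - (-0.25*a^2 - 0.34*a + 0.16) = -7.2*a^2 + 0.49*a - 0.69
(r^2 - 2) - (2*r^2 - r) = -r^2 + r - 2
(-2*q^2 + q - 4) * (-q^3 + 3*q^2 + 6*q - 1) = 2*q^5 - 7*q^4 - 5*q^3 - 4*q^2 - 25*q + 4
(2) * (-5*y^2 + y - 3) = -10*y^2 + 2*y - 6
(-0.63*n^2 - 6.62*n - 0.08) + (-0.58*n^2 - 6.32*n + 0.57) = -1.21*n^2 - 12.94*n + 0.49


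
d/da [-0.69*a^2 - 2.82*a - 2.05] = -1.38*a - 2.82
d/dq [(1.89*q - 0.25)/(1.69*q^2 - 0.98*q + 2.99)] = (-3.1941*q^2 + 0.845*q + 5.4061)/(2.8561*q^4 - 3.3124*q^3 + 11.0666*q^2 - 5.8604*q + 8.9401)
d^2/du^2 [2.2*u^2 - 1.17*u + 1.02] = 4.40000000000000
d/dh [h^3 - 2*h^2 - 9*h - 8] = 3*h^2 - 4*h - 9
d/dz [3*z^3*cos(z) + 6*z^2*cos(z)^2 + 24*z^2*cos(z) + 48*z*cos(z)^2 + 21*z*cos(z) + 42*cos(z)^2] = -3*z^3*sin(z) - 24*z^2*sin(z) - 6*z^2*sin(2*z) + 9*z^2*cos(z) - 21*z*sin(z) - 48*z*sin(2*z) + 12*z*cos(z)^2 + 48*z*cos(z) - 42*sin(2*z) + 48*cos(z)^2 + 21*cos(z)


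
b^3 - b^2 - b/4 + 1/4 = (b - 1)*(b - 1/2)*(b + 1/2)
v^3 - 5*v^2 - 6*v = v*(v - 6)*(v + 1)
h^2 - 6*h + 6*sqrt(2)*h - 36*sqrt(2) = (h - 6)*(h + 6*sqrt(2))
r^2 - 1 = (r - 1)*(r + 1)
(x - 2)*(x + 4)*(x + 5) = x^3 + 7*x^2 + 2*x - 40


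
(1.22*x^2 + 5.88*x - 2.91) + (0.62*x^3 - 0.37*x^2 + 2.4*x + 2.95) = 0.62*x^3 + 0.85*x^2 + 8.28*x + 0.04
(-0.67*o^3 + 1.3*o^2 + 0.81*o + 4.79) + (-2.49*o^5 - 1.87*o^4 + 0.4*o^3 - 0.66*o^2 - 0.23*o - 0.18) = -2.49*o^5 - 1.87*o^4 - 0.27*o^3 + 0.64*o^2 + 0.58*o + 4.61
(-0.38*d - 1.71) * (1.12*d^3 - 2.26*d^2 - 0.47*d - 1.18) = -0.4256*d^4 - 1.0564*d^3 + 4.0432*d^2 + 1.2521*d + 2.0178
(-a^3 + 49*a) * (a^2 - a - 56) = -a^5 + a^4 + 105*a^3 - 49*a^2 - 2744*a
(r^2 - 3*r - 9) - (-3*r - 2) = r^2 - 7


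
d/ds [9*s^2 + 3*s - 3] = 18*s + 3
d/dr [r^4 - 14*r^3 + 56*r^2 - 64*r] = 4*r^3 - 42*r^2 + 112*r - 64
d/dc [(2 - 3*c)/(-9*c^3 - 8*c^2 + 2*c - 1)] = (-54*c^3 + 30*c^2 + 32*c - 1)/(81*c^6 + 144*c^5 + 28*c^4 - 14*c^3 + 20*c^2 - 4*c + 1)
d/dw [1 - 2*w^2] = -4*w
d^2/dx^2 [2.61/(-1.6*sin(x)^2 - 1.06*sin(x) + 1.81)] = (26.7264*sin(x)^4 + 13.27968*sin(x)^3 - 6.92276400000001*sin(x)^2 - 21.551814*sin(x) - 20.982312)/(1.6*sin(x)^2 + 1.06*sin(x) - 1.81)^3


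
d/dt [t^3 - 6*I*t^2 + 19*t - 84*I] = 3*t^2 - 12*I*t + 19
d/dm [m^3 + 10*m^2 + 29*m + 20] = 3*m^2 + 20*m + 29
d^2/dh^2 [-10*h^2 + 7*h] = -20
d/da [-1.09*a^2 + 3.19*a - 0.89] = 3.19 - 2.18*a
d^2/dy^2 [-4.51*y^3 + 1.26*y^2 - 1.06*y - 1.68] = 2.52 - 27.06*y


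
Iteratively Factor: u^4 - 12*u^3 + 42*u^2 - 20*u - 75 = (u + 1)*(u^3 - 13*u^2 + 55*u - 75) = (u - 5)*(u + 1)*(u^2 - 8*u + 15) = (u - 5)*(u - 3)*(u + 1)*(u - 5)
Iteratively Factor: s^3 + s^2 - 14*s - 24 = (s + 2)*(s^2 - s - 12) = (s - 4)*(s + 2)*(s + 3)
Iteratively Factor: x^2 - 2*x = (x - 2)*(x)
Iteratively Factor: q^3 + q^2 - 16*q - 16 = (q - 4)*(q^2 + 5*q + 4) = (q - 4)*(q + 4)*(q + 1)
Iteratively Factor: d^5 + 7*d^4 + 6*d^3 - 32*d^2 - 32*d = (d)*(d^4 + 7*d^3 + 6*d^2 - 32*d - 32) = d*(d - 2)*(d^3 + 9*d^2 + 24*d + 16) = d*(d - 2)*(d + 1)*(d^2 + 8*d + 16) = d*(d - 2)*(d + 1)*(d + 4)*(d + 4)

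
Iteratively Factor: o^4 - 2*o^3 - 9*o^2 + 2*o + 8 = (o - 4)*(o^3 + 2*o^2 - o - 2) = (o - 4)*(o + 1)*(o^2 + o - 2) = (o - 4)*(o + 1)*(o + 2)*(o - 1)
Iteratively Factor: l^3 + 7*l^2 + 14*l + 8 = (l + 2)*(l^2 + 5*l + 4) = (l + 1)*(l + 2)*(l + 4)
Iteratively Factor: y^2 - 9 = (y - 3)*(y + 3)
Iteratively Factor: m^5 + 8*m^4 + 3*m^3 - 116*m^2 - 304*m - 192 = (m + 4)*(m^4 + 4*m^3 - 13*m^2 - 64*m - 48) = (m + 3)*(m + 4)*(m^3 + m^2 - 16*m - 16) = (m + 3)*(m + 4)^2*(m^2 - 3*m - 4) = (m - 4)*(m + 3)*(m + 4)^2*(m + 1)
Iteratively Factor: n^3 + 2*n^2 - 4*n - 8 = (n + 2)*(n^2 - 4) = (n - 2)*(n + 2)*(n + 2)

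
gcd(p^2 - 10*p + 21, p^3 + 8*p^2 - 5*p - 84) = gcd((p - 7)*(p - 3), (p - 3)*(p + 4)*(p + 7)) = p - 3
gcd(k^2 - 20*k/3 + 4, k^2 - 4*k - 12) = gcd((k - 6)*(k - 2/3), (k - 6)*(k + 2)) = k - 6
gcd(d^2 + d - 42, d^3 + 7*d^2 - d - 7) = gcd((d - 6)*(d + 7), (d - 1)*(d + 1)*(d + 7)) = d + 7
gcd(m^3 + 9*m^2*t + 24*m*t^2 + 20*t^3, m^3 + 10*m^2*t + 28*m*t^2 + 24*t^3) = m^2 + 4*m*t + 4*t^2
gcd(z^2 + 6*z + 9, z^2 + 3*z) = z + 3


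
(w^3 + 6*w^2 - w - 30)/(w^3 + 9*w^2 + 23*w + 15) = (w - 2)/(w + 1)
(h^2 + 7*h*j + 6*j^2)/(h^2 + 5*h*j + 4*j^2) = (h + 6*j)/(h + 4*j)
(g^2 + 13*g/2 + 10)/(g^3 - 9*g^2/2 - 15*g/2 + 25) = (g + 4)/(g^2 - 7*g + 10)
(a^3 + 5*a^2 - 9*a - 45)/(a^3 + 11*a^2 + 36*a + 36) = (a^2 + 2*a - 15)/(a^2 + 8*a + 12)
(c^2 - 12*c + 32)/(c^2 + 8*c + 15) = (c^2 - 12*c + 32)/(c^2 + 8*c + 15)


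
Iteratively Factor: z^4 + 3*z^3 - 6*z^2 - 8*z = (z + 1)*(z^3 + 2*z^2 - 8*z) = (z - 2)*(z + 1)*(z^2 + 4*z) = z*(z - 2)*(z + 1)*(z + 4)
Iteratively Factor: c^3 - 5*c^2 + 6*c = (c)*(c^2 - 5*c + 6) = c*(c - 2)*(c - 3)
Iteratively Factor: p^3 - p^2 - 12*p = (p)*(p^2 - p - 12) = p*(p + 3)*(p - 4)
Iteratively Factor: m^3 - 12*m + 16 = (m - 2)*(m^2 + 2*m - 8) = (m - 2)^2*(m + 4)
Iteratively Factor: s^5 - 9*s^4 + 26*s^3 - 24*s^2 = (s)*(s^4 - 9*s^3 + 26*s^2 - 24*s) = s*(s - 3)*(s^3 - 6*s^2 + 8*s) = s*(s - 3)*(s - 2)*(s^2 - 4*s) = s*(s - 4)*(s - 3)*(s - 2)*(s)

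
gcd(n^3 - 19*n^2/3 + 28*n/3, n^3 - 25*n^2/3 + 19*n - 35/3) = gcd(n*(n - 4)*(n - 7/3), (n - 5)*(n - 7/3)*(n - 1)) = n - 7/3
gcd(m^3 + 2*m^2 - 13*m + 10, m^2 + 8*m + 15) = m + 5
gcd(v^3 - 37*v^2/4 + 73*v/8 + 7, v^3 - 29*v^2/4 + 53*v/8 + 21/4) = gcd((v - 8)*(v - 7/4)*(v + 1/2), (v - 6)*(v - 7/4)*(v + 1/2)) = v^2 - 5*v/4 - 7/8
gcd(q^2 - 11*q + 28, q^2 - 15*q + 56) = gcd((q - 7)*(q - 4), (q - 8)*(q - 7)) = q - 7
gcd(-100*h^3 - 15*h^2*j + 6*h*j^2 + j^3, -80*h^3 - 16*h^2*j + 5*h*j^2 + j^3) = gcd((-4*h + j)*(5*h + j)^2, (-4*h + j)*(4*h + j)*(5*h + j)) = 20*h^2 - h*j - j^2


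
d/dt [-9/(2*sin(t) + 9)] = 18*cos(t)/(2*sin(t) + 9)^2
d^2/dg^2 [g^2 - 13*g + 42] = 2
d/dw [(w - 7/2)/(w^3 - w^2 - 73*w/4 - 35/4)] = 2*(-16*w^3 + 92*w^2 - 56*w - 581)/(16*w^6 - 32*w^5 - 568*w^4 + 304*w^3 + 5609*w^2 + 5110*w + 1225)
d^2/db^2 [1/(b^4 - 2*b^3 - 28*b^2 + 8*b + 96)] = 4*((-3*b^2 + 3*b + 14)*(b^4 - 2*b^3 - 28*b^2 + 8*b + 96) + 2*(2*b^3 - 3*b^2 - 28*b + 4)^2)/(b^4 - 2*b^3 - 28*b^2 + 8*b + 96)^3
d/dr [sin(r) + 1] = cos(r)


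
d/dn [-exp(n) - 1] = -exp(n)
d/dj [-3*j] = -3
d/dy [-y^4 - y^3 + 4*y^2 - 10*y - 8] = -4*y^3 - 3*y^2 + 8*y - 10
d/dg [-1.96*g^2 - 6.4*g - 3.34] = -3.92*g - 6.4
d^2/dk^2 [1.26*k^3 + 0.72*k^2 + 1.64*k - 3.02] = 7.56*k + 1.44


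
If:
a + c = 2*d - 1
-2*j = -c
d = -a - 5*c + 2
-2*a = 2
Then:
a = -1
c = 6/11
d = 3/11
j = 3/11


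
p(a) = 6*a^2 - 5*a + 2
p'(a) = 12*a - 5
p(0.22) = 1.19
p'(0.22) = -2.36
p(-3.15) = 77.28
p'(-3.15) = -42.80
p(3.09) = 43.84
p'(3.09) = 32.08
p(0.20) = 1.24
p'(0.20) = -2.60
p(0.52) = 1.02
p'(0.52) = 1.24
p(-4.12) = 124.45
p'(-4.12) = -54.44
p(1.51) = 8.13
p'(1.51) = 13.12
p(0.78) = 1.75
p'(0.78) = 4.36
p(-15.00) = 1427.00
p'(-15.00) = -185.00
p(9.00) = 443.00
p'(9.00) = 103.00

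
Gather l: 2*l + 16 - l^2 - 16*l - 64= -l^2 - 14*l - 48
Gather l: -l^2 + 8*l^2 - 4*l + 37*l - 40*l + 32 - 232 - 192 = 7*l^2 - 7*l - 392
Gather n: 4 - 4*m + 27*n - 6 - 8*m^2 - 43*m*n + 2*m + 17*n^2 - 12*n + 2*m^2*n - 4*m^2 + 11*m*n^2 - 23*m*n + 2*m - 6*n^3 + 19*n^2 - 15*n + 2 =-12*m^2 - 6*n^3 + n^2*(11*m + 36) + n*(2*m^2 - 66*m)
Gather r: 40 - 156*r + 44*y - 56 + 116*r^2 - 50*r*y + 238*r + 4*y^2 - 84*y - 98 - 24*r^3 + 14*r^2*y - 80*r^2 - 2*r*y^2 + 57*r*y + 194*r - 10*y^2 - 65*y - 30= -24*r^3 + r^2*(14*y + 36) + r*(-2*y^2 + 7*y + 276) - 6*y^2 - 105*y - 144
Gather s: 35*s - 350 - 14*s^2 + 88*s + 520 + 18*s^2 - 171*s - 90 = 4*s^2 - 48*s + 80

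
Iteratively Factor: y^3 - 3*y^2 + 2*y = (y)*(y^2 - 3*y + 2) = y*(y - 1)*(y - 2)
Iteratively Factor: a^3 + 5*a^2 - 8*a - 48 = (a + 4)*(a^2 + a - 12) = (a + 4)^2*(a - 3)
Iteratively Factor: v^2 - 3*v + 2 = (v - 2)*(v - 1)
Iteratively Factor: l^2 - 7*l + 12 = (l - 3)*(l - 4)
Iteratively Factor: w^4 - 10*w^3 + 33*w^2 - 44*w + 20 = (w - 2)*(w^3 - 8*w^2 + 17*w - 10) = (w - 2)*(w - 1)*(w^2 - 7*w + 10) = (w - 5)*(w - 2)*(w - 1)*(w - 2)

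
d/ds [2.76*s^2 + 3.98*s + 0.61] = 5.52*s + 3.98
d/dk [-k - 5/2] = -1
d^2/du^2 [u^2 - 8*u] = 2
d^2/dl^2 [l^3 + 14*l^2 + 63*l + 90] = 6*l + 28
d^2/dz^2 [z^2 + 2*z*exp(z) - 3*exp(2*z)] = 2*z*exp(z) - 12*exp(2*z) + 4*exp(z) + 2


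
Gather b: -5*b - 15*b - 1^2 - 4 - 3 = -20*b - 8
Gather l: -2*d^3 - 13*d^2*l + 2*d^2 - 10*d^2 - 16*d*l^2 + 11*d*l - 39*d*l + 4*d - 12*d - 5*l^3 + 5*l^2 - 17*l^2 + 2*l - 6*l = -2*d^3 - 8*d^2 - 8*d - 5*l^3 + l^2*(-16*d - 12) + l*(-13*d^2 - 28*d - 4)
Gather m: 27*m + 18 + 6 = 27*m + 24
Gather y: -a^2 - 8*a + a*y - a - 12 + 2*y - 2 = -a^2 - 9*a + y*(a + 2) - 14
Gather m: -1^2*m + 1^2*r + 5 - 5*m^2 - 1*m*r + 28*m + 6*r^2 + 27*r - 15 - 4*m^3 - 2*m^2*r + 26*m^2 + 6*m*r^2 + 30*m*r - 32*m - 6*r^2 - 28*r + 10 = -4*m^3 + m^2*(21 - 2*r) + m*(6*r^2 + 29*r - 5)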